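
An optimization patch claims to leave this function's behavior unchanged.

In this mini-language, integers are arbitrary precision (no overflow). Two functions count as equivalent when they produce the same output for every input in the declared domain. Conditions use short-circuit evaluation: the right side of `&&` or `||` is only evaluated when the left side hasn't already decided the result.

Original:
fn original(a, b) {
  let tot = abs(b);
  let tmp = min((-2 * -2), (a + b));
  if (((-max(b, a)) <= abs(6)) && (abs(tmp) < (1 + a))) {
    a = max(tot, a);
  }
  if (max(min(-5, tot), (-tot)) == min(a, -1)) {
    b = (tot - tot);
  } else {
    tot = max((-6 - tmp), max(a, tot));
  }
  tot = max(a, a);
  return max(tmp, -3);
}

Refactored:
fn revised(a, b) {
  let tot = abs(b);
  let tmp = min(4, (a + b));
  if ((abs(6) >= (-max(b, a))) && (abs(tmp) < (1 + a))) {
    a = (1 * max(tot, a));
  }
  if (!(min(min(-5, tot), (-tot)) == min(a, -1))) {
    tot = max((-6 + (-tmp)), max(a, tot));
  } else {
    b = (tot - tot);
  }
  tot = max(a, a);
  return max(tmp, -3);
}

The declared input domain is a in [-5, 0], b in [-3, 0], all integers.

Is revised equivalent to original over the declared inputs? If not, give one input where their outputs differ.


Equivalent. The one real change (`max(min(-5, tot), (-tot))` became `min(min(-5, tot), (-tot))`) has no effect anywhere in the declared ranges.
Checked all 24 inputs in the declared domain: the outputs agree on every one.
As a probe, take a=-5, b=-3: original runs tot = 3; tmp = -8; (((-max(b, a)) <= abs(6)) && (abs(tmp) < (1 + a))) -> false; (max(min(-5, tot), (-tot)) == min(a, -1)) -> false; tot = 3; tot = -5; return -3; revised runs tot = 3; tmp = -8; ((abs(6) >= (-max(b, a))) && (abs(tmp) < (1 + a))) -> false; (!(min(min(-5, tot), (-tot)) == min(a, -1))) -> false; b = 0; tot = -5; return -3; both end at -3.
verdict: equivalent


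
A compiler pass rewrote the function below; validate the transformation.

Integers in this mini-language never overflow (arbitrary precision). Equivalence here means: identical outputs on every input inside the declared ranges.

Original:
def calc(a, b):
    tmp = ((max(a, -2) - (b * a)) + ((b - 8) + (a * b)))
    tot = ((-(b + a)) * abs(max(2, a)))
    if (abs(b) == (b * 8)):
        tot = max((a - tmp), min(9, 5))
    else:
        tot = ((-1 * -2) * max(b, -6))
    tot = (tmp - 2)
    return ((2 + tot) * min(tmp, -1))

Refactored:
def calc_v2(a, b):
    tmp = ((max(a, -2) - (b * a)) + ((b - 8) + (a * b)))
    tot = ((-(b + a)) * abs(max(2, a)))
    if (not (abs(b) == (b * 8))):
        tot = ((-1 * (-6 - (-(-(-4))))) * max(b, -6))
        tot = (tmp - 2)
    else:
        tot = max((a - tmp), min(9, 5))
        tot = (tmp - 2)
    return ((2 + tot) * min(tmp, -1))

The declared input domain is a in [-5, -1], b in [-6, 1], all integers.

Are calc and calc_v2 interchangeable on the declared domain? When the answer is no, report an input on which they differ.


This is a faithful refactor — statement counts differ, arithmetic usage differs, boolean connective usage differs, constant usage differs, but the computed results match everywhere.
One worked example (a=-4, b=-5) — calc: tmp becomes -15; next tot becomes 18; next (abs(b) == (b * 8)) evaluates to false; next tot becomes -10; next tot becomes -17; next final value 225; calc_v2: tmp becomes -15; next tot becomes 18; next (not (abs(b) == (b * 8))) evaluates to true; next tot becomes -10; next tot becomes -17; next final value 225; agreement on 225.
Sweeping the whole domain (40 inputs) finds no disagreement.
verdict: equivalent


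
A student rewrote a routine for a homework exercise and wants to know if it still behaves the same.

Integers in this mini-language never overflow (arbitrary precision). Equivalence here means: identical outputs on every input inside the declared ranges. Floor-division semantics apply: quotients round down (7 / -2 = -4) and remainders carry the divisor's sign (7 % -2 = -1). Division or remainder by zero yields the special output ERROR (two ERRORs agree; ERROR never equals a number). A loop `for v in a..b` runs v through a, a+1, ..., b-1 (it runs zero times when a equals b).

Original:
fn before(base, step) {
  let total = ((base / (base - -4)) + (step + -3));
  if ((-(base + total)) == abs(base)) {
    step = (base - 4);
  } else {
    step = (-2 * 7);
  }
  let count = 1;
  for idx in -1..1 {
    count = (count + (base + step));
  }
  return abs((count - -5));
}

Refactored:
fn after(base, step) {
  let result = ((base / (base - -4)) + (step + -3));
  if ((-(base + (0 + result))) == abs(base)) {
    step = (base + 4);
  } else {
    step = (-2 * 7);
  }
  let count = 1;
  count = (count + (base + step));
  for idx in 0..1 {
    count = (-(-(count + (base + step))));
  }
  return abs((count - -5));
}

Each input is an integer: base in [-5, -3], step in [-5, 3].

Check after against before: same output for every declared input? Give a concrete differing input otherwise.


Not equivalent: base=-5, step=-2 separates them (22 vs 6).
before: total = 0; ((-(base + total)) == abs(base)) -> true; step = -9; count = 1; [idx=-1]; count = -13; [idx=0]; count = -27; return 22
after: result = 0; ((-(base + (0 + result))) == abs(base)) -> true; step = -1; count = 1; count = -5; [idx=0]; count = -11; return 6
verdict: not equivalent; witness: base=-5, step=-2


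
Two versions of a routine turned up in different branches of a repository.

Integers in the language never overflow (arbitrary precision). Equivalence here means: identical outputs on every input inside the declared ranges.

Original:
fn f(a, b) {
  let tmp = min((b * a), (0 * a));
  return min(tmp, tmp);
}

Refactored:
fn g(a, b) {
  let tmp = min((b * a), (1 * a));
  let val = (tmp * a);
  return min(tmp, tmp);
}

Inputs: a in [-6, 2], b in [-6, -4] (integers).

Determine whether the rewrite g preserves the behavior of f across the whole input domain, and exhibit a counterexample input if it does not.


These are not equivalent — on a=-6, b=-6 the outputs split (0 vs -6).
f: tmp=0, then returns 0
g: tmp=-6, then val=36, then returns -6
verdict: not equivalent; witness: a=-6, b=-6


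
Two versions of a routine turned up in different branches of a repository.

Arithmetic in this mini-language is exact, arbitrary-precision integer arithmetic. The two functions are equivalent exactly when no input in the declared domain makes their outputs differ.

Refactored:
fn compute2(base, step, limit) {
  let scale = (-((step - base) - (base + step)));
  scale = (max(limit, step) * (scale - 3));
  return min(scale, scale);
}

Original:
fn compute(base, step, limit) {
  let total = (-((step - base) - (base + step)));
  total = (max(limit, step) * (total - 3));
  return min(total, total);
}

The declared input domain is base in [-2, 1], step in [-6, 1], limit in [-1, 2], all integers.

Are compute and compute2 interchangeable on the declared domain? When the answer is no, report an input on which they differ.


Behavior is preserved: although local variable names differ, the outputs never diverge.
Spot check at base=-1, step=-5, limit=1 — compute: total becomes -2; next total becomes -5; next final value -5. compute2: scale becomes -2; next scale becomes -5; next final value -5. Both give -5.
Sweeping the whole domain (128 inputs) finds no disagreement.
verdict: equivalent


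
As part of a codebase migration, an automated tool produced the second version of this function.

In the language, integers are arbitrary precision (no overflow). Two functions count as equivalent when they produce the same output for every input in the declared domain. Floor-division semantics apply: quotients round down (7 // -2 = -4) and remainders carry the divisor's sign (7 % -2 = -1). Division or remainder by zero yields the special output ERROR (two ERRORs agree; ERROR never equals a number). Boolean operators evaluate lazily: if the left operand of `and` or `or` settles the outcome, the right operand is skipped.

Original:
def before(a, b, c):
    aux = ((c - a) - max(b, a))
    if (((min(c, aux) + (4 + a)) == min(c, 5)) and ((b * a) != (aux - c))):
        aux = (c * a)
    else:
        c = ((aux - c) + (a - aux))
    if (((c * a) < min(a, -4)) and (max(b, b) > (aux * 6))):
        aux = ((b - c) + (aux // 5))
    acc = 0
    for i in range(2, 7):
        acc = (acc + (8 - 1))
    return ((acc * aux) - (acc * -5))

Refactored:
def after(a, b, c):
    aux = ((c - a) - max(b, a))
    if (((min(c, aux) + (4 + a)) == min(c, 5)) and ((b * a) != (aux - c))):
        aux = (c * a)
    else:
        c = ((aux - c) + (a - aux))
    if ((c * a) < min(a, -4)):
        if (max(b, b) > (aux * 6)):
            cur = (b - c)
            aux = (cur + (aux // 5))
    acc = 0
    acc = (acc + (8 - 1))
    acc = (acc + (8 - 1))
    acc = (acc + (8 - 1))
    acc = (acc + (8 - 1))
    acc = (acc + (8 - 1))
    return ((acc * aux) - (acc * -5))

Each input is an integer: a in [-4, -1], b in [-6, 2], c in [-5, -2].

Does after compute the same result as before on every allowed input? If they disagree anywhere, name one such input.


Reading the diff, among the changes: local variable names differ, statement counts differ, arithmetic usage differs, boolean connective usage differs, loop structure differs, branching structure differs, constant usage differs.
As a probe, take a=-2, b=-2, c=-4: before runs aux becomes 0; next (((min(c, aux) + (4 + a)) == min(c, 5)) and ((b * a) != (aux - c))) evaluates to false; next c becomes 2; next (((c * a) < min(a, -4)) and (max(b, b) > (aux * 6))) evaluates to false; next acc becomes 0; next at i=2:; next acc becomes 7; next at i=3:; next acc becomes 14; next at i=4:; next acc becomes 21; next at i=5:; next acc becomes 28; next at i=6:; next acc becomes 35; next final value 175; after runs aux becomes 0; next (((min(c, aux) + (4 + a)) == min(c, 5)) and ((b * a) != (aux - c))) evaluates to false; next c becomes 2; next ((c * a) < min(a, -4)) evaluates to false; next acc becomes 0; next acc becomes 7; next acc becomes 14; next acc becomes 21; next acc becomes 28; next acc becomes 35; next final value 175; both end at 175.
Across all 144 domain points the two functions coincide.
verdict: equivalent


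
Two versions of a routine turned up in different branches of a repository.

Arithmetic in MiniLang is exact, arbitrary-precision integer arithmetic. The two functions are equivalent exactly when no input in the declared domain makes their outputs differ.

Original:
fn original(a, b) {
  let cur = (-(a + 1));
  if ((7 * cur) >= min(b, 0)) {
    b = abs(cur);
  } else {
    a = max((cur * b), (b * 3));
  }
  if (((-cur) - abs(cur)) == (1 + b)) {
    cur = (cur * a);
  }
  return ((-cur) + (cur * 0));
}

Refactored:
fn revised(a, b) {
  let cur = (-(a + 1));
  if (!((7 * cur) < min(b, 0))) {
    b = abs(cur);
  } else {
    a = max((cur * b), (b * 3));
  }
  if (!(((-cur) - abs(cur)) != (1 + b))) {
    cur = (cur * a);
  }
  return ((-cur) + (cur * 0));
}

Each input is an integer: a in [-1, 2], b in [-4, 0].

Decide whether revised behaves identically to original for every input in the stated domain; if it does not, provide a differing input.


Side by side, the visible changes include: comparison usage differs, plus boolean connective usage differs.
Tracing a=2, b=-1: original: cur = -3; ((7 * cur) >= min(b, 0)) -> false; a = 3; (((-cur) - abs(cur)) == (1 + b)) -> true; cur = -9; return 9 | revised: cur = -3; (!((7 * cur) < min(b, 0))) -> false; a = 3; (!(((-cur) - abs(cur)) != (1 + b))) -> true; cur = -9; return 9 — matching result 9.
Every one of the 20 inputs gives matching results.
verdict: equivalent


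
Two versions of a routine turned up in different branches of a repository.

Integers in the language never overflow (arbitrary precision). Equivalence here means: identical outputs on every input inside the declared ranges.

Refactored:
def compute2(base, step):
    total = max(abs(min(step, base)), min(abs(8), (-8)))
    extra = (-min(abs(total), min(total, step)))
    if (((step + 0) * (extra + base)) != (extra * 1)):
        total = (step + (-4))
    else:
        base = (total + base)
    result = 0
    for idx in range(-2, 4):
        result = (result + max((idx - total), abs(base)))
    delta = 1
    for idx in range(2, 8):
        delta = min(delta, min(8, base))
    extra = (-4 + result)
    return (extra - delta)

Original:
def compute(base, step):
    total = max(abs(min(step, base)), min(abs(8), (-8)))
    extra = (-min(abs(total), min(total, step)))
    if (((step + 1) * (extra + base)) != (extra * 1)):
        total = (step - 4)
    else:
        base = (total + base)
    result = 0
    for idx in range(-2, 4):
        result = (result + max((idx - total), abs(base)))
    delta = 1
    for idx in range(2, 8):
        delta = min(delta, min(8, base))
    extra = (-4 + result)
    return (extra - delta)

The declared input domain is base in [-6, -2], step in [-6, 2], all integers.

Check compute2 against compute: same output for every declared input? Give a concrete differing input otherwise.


Run the pair on base=-6, step=-5.
compute: total := 6 | extra := 5 | (((step + 1) * (extra + base)) != (extra * 1)): true | total := -9 | result := 0 | iter idx=-2: | result := 7 | iter idx=-1: | result := 15 | iter idx=0: | result := 24 | iter idx=1: | result := 34 | iter idx=2: | result := 45 | iter idx=3: | result := 57 | delta := 1 | iter idx=2: | delta := -6 | iter idx=3: | delta := -6 | iter idx=4: | delta := -6 | iter idx=5: | delta := -6 | iter idx=6: | delta := -6 | iter idx=7: | delta := -6 | extra := 53 | result 59
compute2: total := 6 | extra := 5 | (((step + 0) * (extra + base)) != (extra * 1)): false | base := 0 | result := 0 | iter idx=-2: | result := 0 | iter idx=-1: | result := 0 | iter idx=0: | result := 0 | iter idx=1: | result := 0 | iter idx=2: | result := 0 | iter idx=3: | result := 0 | delta := 1 | iter idx=2: | delta := 0 | iter idx=3: | delta := 0 | iter idx=4: | delta := 0 | iter idx=5: | delta := 0 | iter idx=6: | delta := 0 | iter idx=7: | delta := 0 | extra := -4 | result -4
59 against -4: the behavior changed.
verdict: not equivalent; witness: base=-6, step=-5


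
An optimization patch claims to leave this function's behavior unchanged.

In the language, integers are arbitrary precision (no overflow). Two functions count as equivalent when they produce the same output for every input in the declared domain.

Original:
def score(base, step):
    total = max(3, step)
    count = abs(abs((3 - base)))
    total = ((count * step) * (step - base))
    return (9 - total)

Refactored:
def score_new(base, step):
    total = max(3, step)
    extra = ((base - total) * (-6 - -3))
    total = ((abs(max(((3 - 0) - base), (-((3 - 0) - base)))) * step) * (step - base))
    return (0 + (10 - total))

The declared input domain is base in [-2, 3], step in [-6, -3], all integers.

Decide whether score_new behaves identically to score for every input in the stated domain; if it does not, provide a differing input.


These are not equivalent — on base=-2, step=-6 the outputs split (-111 vs -110).
score: total = 3; count = 5; total = 120; return -111
score_new: total = 3; extra = 15; total = 120; return -110
verdict: not equivalent; witness: base=-2, step=-6


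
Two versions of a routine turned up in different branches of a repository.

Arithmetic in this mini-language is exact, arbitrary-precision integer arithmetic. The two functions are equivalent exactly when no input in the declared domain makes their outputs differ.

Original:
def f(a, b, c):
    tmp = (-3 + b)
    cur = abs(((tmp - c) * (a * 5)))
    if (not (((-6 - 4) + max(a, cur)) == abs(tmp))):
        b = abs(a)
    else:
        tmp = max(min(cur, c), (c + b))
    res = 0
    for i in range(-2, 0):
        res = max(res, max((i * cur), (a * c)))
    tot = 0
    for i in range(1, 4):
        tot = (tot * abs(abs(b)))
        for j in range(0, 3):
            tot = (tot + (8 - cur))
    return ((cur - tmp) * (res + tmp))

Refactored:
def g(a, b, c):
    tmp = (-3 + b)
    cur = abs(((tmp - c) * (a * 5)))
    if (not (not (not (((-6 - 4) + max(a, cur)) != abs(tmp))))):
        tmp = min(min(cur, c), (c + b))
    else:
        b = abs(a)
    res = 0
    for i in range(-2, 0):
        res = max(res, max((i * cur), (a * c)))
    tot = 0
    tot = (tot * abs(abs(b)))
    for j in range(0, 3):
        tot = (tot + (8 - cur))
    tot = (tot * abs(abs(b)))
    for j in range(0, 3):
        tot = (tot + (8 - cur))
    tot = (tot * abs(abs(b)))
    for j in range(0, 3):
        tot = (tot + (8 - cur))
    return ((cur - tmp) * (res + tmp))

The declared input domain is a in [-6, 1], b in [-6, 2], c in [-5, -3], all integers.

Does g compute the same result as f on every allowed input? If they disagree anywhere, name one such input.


a=-3, b=-2, c=-4 yields 152 from f but 126 from g.
verdict: not equivalent; witness: a=-3, b=-2, c=-4


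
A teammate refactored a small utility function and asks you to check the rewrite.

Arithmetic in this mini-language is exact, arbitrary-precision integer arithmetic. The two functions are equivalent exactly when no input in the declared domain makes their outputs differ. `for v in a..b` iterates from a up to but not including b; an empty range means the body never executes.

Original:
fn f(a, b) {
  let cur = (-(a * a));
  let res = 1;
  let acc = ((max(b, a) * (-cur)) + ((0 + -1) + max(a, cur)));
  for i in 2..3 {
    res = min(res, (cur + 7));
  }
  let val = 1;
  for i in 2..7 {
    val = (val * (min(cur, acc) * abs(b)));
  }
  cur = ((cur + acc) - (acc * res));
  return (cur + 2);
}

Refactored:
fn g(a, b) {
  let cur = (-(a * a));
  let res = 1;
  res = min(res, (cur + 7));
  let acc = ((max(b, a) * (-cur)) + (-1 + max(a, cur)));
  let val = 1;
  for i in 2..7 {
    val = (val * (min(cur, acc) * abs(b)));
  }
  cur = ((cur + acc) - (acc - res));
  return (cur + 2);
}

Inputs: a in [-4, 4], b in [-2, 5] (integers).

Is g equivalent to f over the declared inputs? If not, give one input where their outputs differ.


Run the pair on a=-4, b=-2.
f: cur = -16; res = 1; acc = -37; [i=2]; res = -9; val = 1; [i=2]; val = -74; [i=3]; val = 5476; [i=4]; val = -405224; [i=5]; val = 29986576; [i=6]; val = -2219006624; cur = -386; return -384
g: cur = -16; res = 1; res = -9; acc = -37; val = 1; [i=2]; val = -74; [i=3]; val = 5476; [i=4]; val = -405224; [i=5]; val = 29986576; [i=6]; val = -2219006624; cur = -25; return -23
-384 vs -23 — the two versions disagree here.
verdict: not equivalent; witness: a=-4, b=-2


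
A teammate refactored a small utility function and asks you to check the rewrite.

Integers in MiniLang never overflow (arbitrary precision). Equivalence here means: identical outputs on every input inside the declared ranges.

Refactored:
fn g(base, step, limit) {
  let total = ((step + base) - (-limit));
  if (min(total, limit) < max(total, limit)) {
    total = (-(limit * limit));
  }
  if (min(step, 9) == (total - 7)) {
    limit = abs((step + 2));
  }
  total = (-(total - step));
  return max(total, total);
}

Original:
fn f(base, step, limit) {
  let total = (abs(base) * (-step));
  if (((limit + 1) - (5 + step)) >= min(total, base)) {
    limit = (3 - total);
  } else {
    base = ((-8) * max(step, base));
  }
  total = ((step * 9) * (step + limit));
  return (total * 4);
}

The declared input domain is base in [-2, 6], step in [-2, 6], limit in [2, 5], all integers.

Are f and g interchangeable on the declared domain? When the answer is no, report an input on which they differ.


Consider the input base=-2, step=-2, limit=2.
f: total becomes 4; next (((limit + 1) - (5 + step)) >= min(total, base)) evaluates to true; next limit becomes -1; next total becomes 54; next final value 216
g: total becomes -2; next (min(total, limit) < max(total, limit)) evaluates to true; next total becomes -4; next (min(step, 9) == (total - 7)) evaluates to false; next total becomes 2; next final value 2
216 and 2 differ, so these are not the same function on this domain.
verdict: not equivalent; witness: base=-2, step=-2, limit=2


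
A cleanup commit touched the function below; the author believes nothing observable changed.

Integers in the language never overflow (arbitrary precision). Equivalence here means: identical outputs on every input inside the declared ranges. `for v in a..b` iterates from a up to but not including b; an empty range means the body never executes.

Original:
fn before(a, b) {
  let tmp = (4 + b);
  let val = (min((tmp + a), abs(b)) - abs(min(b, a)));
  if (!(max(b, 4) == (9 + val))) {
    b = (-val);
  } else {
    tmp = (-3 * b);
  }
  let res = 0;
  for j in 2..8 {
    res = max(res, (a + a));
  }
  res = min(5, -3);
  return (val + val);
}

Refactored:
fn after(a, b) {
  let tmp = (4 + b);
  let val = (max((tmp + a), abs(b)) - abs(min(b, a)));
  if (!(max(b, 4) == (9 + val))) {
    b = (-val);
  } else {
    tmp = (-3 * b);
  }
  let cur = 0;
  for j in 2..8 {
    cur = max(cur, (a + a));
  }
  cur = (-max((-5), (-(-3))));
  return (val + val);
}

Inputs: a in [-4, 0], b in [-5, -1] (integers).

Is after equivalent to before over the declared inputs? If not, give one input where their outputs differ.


The rewrite breaks on a=-4, b=-5, where the results are -20 and 0.
before: tmp = -1; val = -10; (!(max(b, 4) == (9 + val))) -> true; b = 10; res = 0; [j=2]; res = 0; [j=3]; res = 0; [j=4]; res = 0; [j=5]; res = 0; [j=6]; res = 0; [j=7]; res = 0; res = -3; return -20
after: tmp = -1; val = 0; (!(max(b, 4) == (9 + val))) -> true; b = 0; cur = 0; [j=2]; cur = 0; [j=3]; cur = 0; [j=4]; cur = 0; [j=5]; cur = 0; [j=6]; cur = 0; [j=7]; cur = 0; cur = -3; return 0
verdict: not equivalent; witness: a=-4, b=-5


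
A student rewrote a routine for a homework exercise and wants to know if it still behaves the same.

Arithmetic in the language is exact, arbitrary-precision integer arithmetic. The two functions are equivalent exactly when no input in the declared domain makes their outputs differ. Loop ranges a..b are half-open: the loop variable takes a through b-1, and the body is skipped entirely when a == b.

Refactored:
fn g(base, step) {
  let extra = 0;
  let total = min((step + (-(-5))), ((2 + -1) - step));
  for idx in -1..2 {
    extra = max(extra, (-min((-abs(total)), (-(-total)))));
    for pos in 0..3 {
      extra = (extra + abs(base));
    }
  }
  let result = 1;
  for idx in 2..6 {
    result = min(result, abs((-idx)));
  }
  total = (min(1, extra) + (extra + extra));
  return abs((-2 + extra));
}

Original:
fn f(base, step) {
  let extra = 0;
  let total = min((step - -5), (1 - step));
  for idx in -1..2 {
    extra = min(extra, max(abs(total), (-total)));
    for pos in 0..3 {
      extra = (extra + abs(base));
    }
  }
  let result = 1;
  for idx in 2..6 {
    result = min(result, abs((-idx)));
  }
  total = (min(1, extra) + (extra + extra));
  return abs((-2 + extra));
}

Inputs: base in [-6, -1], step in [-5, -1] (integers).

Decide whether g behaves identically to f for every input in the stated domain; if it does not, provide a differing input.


Consider the input base=-6, step=-5.
f: extra = 0; total = 0; [idx=-1]; extra = 0; [pos=0]; extra = 6; [pos=1]; extra = 12; [pos=2]; extra = 18; [idx=0]; extra = 0; [pos=0]; extra = 6; [pos=1]; extra = 12; [pos=2]; extra = 18; [idx=1]; extra = 0; [pos=0]; extra = 6; [pos=1]; extra = 12; [pos=2]; extra = 18; result = 1; [idx=2]; result = 1; [idx=3]; result = 1; [idx=4]; result = 1; [idx=5]; result = 1; total = 37; return 16
g: extra = 0; total = 0; [idx=-1]; extra = 0; [pos=0]; extra = 6; [pos=1]; extra = 12; [pos=2]; extra = 18; [idx=0]; extra = 18; [pos=0]; extra = 24; [pos=1]; extra = 30; [pos=2]; extra = 36; [idx=1]; extra = 36; [pos=0]; extra = 42; [pos=1]; extra = 48; [pos=2]; extra = 54; result = 1; [idx=2]; result = 1; [idx=3]; result = 1; [idx=4]; result = 1; [idx=5]; result = 1; total = 109; return 52
16 vs 52 — the two versions disagree here.
verdict: not equivalent; witness: base=-6, step=-5


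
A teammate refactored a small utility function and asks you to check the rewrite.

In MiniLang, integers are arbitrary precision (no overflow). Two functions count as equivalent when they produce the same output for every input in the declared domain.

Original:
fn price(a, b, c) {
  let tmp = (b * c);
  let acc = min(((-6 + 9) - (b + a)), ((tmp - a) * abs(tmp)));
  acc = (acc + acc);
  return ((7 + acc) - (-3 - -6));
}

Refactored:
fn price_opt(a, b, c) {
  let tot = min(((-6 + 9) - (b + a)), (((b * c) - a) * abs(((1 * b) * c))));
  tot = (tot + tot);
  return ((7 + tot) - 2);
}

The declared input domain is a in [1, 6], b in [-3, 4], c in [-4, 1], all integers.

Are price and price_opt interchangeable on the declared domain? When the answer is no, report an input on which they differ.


Run the pair on a=1, b=-3, c=-4.
price: tmp becomes 12; next acc becomes 5; next acc becomes 10; next final value 14
price_opt: tot becomes 5; next tot becomes 10; next final value 15
14 against 15: the behavior changed.
verdict: not equivalent; witness: a=1, b=-3, c=-4


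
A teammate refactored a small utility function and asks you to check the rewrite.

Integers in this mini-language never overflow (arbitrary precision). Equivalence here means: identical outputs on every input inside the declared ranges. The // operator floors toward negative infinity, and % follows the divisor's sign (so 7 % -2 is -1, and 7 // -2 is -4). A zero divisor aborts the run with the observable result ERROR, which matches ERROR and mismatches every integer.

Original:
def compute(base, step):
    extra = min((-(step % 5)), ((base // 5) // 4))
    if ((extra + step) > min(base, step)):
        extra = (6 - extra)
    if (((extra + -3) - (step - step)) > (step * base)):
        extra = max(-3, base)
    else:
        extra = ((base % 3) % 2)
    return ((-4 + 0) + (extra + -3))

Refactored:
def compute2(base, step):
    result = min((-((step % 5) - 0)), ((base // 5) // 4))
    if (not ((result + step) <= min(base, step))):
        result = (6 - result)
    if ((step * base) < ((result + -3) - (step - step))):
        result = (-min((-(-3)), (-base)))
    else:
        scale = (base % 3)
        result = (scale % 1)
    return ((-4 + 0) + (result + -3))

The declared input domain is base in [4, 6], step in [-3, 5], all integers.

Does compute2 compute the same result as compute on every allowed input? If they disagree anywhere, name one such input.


Try base=4, step=-1.
compute: extra=-4, then ((extra + step) > min(base, step)) is false, then (((extra + -3) - (step - step)) > (step * base)) is false, then extra=1, then returns -6
compute2: result=-4, then (not ((result + step) <= min(base, step))) is false, then ((step * base) < ((result + -3) - (step - step))) is false, then scale=1, then result=0, then returns -7
-6 against -7: the behavior changed.
verdict: not equivalent; witness: base=4, step=-1


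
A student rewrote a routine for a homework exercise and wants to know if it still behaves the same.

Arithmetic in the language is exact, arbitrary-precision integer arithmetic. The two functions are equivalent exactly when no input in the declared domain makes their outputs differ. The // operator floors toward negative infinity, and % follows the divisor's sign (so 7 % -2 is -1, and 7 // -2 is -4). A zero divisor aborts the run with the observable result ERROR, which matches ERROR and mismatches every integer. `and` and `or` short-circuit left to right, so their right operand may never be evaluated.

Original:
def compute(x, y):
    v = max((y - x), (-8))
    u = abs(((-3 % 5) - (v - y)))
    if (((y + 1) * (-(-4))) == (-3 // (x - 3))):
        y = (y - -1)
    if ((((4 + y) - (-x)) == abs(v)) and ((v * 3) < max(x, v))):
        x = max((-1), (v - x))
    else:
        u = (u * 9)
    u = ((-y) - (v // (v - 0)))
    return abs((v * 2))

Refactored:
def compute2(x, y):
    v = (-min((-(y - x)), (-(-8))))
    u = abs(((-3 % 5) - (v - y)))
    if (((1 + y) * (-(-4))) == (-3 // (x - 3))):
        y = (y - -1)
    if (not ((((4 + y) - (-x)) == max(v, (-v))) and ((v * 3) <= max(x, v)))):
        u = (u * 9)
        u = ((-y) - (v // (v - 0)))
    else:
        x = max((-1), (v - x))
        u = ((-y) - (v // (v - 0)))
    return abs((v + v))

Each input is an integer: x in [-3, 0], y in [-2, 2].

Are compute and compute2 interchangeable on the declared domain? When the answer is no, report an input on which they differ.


The one real change (`((v * 3) < max(x, v))` became `((v * 3) <= max(x, v))`) has no effect anywhere in the declared ranges.
As a probe, take x=-3, y=-1: compute runs v=2, then u=1, then (((y + 1) * (-(-4))) == (-3 // (x - 3))) is true, then y=0, then ((((4 + y) - (-x)) == abs(v)) and ((v * 3) < max(x, v))) is false, then u=9, then u=-1, then returns 4; compute2 runs v=2, then u=1, then (((1 + y) * (-(-4))) == (-3 // (x - 3))) is true, then y=0, then (not ((((4 + y) - (-x)) == max(v, (-v))) and ((v * 3) <= max(x, v)))) is true, then u=9, then u=-1, then returns 4; both end at 4.
Sweeping the whole domain (20 inputs) finds no disagreement.
verdict: equivalent


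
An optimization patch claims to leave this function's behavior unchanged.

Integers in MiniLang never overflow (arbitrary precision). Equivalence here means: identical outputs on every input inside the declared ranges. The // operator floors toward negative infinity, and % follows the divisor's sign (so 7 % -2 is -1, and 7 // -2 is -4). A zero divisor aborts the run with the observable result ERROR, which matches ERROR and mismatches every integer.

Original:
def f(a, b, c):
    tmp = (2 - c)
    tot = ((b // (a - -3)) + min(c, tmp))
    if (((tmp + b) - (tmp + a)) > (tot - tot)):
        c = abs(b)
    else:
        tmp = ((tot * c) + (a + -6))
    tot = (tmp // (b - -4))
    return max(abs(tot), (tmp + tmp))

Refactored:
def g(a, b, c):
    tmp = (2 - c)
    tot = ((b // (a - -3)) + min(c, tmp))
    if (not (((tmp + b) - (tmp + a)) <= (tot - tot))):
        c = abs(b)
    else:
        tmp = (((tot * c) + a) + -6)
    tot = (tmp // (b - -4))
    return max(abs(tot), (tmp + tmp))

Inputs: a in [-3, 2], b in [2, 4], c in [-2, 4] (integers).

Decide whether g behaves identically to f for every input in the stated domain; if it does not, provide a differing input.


Equivalent — the differences include comparison usage differs, boolean connective usage differs, yet no declared input distinguishes the two.
One worked example (a=0, b=3, c=-1) — f: tmp becomes 3; next tot becomes 0; next (((tmp + b) - (tmp + a)) > (tot - tot)) evaluates to true; next c becomes 3; next tot becomes 0; next final value 6; g: tmp becomes 3; next tot becomes 0; next (not (((tmp + b) - (tmp + a)) <= (tot - tot))) evaluates to true; next c becomes 3; next tot becomes 0; next final value 6; agreement on 6.
Across all 126 domain points the two functions coincide.
verdict: equivalent


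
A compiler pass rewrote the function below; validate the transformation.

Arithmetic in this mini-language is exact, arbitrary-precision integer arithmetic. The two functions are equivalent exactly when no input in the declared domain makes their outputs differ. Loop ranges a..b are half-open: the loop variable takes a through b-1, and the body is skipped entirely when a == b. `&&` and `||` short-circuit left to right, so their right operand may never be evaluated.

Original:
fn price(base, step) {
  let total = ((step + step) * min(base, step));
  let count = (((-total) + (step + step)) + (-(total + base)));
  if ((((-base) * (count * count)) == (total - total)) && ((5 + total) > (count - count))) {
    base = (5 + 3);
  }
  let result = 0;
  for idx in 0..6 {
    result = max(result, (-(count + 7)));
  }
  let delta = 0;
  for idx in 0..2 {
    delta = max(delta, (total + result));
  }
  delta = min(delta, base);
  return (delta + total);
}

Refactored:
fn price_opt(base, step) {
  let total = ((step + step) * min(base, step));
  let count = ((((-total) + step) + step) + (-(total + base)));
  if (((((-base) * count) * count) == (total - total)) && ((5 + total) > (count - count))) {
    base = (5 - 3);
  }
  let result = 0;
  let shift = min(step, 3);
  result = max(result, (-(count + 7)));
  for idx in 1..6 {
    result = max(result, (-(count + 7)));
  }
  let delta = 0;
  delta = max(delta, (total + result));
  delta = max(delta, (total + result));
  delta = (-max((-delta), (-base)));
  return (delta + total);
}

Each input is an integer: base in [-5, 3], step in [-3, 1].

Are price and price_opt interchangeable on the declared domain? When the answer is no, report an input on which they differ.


Not equivalent: base=0, step=-3 separates them (26 vs 20).
price: total := 18 | count := -42 | ((((-base) * (count * count)) == (total - total)) && ((5 + total) > (count - count))): true | base := 8 | result := 0 | iter idx=0: | result := 35 | iter idx=1: | result := 35 | iter idx=2: | result := 35 | iter idx=3: | result := 35 | iter idx=4: | result := 35 | iter idx=5: | result := 35 | delta := 0 | iter idx=0: | delta := 53 | iter idx=1: | delta := 53 | delta := 8 | result 26
price_opt: total := 18 | count := -42 | (((((-base) * count) * count) == (total - total)) && ((5 + total) > (count - count))): true | base := 2 | result := 0 | shift := -3 | result := 35 | iter idx=1: | result := 35 | iter idx=2: | result := 35 | iter idx=3: | result := 35 | iter idx=4: | result := 35 | iter idx=5: | result := 35 | delta := 0 | delta := 53 | delta := 53 | delta := 2 | result 20
verdict: not equivalent; witness: base=0, step=-3


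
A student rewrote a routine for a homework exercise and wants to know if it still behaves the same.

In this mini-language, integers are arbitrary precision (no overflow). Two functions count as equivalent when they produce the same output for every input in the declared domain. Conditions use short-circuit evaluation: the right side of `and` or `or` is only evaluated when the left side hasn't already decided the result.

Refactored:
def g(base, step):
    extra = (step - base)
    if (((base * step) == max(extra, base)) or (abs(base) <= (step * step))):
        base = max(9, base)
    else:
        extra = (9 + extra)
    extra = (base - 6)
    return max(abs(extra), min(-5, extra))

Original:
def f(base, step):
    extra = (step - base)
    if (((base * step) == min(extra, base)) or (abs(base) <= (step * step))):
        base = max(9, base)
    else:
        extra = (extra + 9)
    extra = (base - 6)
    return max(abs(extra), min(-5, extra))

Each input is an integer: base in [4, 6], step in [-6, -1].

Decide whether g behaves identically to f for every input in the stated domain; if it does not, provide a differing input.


The edit looks behavioral (`min(extra, base)` became `max(extra, base)`), but over these ranges it never changes the outcome.
One worked example (base=5, step=-6) — f: extra=-11, then (((base * step) == min(extra, base)) or (abs(base) <= (step * step))) is true, then base=9, then extra=3, then returns 3; g: extra=-11, then (((base * step) == max(extra, base)) or (abs(base) <= (step * step))) is true, then base=9, then extra=3, then returns 3; agreement on 3.
Every one of the 18 inputs gives matching results.
verdict: equivalent


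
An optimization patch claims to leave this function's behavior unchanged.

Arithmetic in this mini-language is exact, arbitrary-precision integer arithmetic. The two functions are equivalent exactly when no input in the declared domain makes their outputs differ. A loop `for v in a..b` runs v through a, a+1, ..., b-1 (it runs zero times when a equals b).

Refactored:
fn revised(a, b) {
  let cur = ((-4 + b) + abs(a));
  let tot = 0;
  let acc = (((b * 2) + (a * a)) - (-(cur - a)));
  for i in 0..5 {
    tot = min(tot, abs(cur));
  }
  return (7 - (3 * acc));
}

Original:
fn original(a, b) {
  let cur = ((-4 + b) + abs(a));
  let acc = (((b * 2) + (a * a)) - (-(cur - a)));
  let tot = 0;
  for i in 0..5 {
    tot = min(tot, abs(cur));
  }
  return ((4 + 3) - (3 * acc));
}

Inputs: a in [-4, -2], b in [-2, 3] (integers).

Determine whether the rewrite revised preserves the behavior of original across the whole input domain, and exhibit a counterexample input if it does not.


Although arithmetic usage differs; constant usage differs, 18/18 inputs agree.
verdict: equivalent


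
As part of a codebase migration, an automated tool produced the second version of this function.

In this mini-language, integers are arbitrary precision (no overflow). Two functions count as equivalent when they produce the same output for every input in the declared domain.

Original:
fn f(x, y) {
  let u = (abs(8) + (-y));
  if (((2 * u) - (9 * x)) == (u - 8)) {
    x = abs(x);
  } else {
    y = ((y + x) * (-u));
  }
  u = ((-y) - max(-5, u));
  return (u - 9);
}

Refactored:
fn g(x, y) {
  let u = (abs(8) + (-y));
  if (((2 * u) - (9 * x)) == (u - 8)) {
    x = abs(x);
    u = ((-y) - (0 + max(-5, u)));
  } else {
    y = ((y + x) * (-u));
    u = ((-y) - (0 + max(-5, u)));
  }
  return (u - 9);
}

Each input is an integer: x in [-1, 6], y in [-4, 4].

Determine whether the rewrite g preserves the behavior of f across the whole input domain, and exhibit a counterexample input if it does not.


Behavior is preserved: although statement counts differ; and constant usage differs; and min/max/abs usage differs; and arithmetic usage differs, the outputs never diverge.
One worked example (x=0, y=3) — f: u = 5; (((2 * u) - (9 * x)) == (u - 8)) -> false; y = -15; u = 10; return 1; g: u = 5; (((2 * u) - (9 * x)) == (u - 8)) -> false; y = -15; u = 10; return 1; agreement on 1.
Every one of the 72 inputs gives matching results.
verdict: equivalent


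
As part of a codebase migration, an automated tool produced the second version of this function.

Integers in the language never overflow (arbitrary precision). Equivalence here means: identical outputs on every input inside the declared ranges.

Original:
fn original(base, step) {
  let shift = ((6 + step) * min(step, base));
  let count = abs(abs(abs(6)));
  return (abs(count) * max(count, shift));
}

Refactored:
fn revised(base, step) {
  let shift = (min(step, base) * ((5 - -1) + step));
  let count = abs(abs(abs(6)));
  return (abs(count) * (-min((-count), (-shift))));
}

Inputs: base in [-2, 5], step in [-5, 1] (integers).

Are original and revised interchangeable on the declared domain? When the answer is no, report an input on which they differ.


Changes here: min/max/abs usage differs, plus constant usage differs, plus arithmetic usage differs; the full 56-point sweep finds no disagreement.
verdict: equivalent


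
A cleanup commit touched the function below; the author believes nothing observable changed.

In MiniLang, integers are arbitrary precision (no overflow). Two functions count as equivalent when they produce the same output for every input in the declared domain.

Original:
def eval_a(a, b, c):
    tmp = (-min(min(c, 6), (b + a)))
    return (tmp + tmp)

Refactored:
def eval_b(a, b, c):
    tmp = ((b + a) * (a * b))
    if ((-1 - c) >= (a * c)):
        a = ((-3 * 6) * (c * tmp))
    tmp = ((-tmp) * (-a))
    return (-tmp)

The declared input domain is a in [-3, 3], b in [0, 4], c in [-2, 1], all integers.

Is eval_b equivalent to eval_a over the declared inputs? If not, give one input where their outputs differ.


Try a=-3, b=0, c=-2.
eval_a: tmp=3, then returns 6
eval_b: tmp=0, then ((-1 - c) >= (a * c)) is false, then tmp=0, then returns 0
6 vs 0 — the two versions disagree here.
verdict: not equivalent; witness: a=-3, b=0, c=-2


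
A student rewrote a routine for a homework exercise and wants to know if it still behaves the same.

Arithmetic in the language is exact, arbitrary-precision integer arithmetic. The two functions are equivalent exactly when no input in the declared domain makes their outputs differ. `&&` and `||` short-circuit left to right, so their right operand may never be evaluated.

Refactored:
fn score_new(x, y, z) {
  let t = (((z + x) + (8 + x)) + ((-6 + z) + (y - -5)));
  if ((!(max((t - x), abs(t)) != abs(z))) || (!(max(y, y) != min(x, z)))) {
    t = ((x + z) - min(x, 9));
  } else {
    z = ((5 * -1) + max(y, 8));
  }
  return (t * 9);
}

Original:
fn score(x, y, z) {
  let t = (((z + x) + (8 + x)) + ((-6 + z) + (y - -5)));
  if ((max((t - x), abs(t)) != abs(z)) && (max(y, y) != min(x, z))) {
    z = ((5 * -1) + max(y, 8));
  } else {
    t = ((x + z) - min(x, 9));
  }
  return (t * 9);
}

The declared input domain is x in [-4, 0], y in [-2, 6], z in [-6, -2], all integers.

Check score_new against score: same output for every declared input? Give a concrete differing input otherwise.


Equivalent — the differences include boolean connective usage differs, yet no declared input distinguishes the two.
Tracing x=-4, y=-1, z=-3: score: t becomes -8; next ((max((t - x), abs(t)) != abs(z)) && (max(y, y) != min(x, z))) evaluates to true; next z becomes 3; next final value -72 | score_new: t becomes -8; next ((!(max((t - x), abs(t)) != abs(z))) || (!(max(y, y) != min(x, z)))) evaluates to false; next z becomes 3; next final value -72 — matching result -72.
Checked all 225 inputs in the declared domain: the outputs agree on every one.
verdict: equivalent
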